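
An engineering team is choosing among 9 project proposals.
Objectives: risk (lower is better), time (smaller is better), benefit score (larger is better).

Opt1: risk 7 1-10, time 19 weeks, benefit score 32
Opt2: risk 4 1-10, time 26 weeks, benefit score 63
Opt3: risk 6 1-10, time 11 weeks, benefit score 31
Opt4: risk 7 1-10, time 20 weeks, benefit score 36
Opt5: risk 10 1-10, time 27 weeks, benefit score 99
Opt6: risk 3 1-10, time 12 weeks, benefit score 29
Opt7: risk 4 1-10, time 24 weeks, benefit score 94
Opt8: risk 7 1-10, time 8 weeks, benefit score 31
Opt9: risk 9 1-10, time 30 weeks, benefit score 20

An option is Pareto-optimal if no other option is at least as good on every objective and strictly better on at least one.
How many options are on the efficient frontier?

7

Opt1: not dominated.
Opt2: dominated by Opt7 (risk 4≤4, time 24≤26, benefit score 94≥63).
Opt3: not dominated.
Opt4: not dominated.
Opt5: not dominated (best benefit score).
Opt6: not dominated (best risk).
Opt7: not dominated.
Opt8: not dominated (best time).
Opt9: dominated by Opt1 (risk 7≤9, time 19≤30, benefit score 32≥20).
Pareto-optimal: Opt1, Opt3, Opt4, Opt5, Opt6, Opt7, Opt8 → 7.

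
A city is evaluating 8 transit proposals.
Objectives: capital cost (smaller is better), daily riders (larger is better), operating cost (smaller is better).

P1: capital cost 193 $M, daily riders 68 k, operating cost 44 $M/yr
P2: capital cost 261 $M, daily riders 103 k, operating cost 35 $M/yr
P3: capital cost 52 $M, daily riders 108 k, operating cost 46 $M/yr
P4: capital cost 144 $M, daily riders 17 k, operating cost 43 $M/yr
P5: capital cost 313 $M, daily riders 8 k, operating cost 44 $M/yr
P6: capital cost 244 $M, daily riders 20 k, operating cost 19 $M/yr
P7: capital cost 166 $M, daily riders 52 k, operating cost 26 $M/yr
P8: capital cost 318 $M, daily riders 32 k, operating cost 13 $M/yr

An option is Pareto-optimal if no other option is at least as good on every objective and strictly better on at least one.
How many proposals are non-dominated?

7

P1: not dominated.
P2: not dominated.
P3: not dominated (best capital cost).
P4: not dominated.
P5: dominated by P1 (capital cost 193≤313, daily riders 68≥8, operating cost 44≤44).
P6: not dominated.
P7: not dominated.
P8: not dominated (best operating cost).
Pareto-optimal: P1, P2, P3, P4, P6, P7, P8 → 7.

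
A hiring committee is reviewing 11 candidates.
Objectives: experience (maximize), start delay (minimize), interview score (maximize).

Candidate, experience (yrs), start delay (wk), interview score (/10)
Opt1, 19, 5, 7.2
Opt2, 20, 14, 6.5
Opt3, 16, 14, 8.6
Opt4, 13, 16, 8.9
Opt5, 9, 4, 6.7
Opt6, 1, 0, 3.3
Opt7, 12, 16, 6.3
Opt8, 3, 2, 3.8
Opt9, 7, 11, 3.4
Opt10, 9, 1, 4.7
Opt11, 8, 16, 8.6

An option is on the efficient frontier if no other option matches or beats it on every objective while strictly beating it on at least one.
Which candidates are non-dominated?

Opt1: not dominated.
Opt2: not dominated (best experience).
Opt3: not dominated.
Opt4: not dominated (best interview score).
Opt5: not dominated.
Opt6: not dominated (best start delay).
Opt7: dominated by Opt1 (experience 19≥12, start delay 5≤16, interview score 7.2≥6.3).
Opt8: dominated by Opt10 (experience 9≥3, start delay 1≤2, interview score 4.7≥3.8).
Opt9: dominated by Opt1 (experience 19≥7, start delay 5≤11, interview score 7.2≥3.4).
Opt10: not dominated.
Opt11: dominated by Opt3 (experience 16≥8, start delay 14≤16, interview score 8.6≥8.6).

Opt1, Opt2, Opt3, Opt4, Opt5, Opt6, Opt10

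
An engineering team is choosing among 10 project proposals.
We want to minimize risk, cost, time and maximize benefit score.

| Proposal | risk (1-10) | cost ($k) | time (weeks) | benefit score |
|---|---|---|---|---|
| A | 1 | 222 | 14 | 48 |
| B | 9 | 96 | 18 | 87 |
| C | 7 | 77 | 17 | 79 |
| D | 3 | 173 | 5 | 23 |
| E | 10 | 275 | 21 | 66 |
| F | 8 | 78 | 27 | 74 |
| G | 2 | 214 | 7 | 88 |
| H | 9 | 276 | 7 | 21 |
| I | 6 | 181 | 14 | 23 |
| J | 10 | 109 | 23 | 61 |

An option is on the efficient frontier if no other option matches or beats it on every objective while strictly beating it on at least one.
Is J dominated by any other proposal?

B vs J: risk 9≤10, cost 96≤109, time 18≤23, benefit score 87≥61 — B is at least as good on every objective and strictly better on at least one, so B dominates J.

Yes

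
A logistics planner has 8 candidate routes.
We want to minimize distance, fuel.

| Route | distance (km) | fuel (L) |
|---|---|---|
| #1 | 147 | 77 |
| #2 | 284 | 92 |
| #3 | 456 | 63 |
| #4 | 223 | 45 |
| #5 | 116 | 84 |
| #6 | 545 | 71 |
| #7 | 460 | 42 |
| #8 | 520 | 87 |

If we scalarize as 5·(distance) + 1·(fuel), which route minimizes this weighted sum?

#1: 5·147 + 1·77 = 812
#2: 5·284 + 1·92 = 1512
#3: 5·456 + 1·63 = 2343
#4: 5·223 + 1·45 = 1160
#5: 5·116 + 1·84 = 664
#6: 5·545 + 1·71 = 2796
#7: 5·460 + 1·42 = 2342
#8: 5·520 + 1·87 = 2687
Lowest: #5 at 664.

#5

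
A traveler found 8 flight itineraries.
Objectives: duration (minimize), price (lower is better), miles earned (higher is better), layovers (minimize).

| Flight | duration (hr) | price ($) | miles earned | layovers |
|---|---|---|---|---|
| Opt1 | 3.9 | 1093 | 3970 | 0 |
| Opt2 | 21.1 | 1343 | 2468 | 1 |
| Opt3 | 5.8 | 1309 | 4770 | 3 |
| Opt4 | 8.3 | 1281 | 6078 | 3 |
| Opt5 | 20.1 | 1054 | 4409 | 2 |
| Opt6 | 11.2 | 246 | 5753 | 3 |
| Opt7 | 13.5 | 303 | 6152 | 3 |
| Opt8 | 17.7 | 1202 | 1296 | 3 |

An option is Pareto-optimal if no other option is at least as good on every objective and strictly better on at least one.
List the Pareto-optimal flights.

Opt1: not dominated (best duration).
Opt2: dominated by Opt1 (duration 3.9≤21.1, price 1093≤1343, miles earned 3970≥2468, layovers 0≤1).
Opt3: not dominated.
Opt4: not dominated.
Opt5: not dominated.
Opt6: not dominated (best price).
Opt7: not dominated (best miles earned).
Opt8: dominated by Opt1 (duration 3.9≤17.7, price 1093≤1202, miles earned 3970≥1296, layovers 0≤3).

Opt1, Opt3, Opt4, Opt5, Opt6, Opt7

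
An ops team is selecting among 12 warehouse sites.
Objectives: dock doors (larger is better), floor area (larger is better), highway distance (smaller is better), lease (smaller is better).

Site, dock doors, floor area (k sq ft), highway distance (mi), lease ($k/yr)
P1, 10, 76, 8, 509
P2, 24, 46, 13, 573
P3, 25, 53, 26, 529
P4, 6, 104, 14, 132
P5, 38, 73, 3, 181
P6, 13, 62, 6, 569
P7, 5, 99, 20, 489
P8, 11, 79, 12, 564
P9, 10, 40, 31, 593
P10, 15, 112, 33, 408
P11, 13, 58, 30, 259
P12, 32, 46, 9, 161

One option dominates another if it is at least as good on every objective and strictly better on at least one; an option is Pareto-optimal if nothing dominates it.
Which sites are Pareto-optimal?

P1: not dominated.
P2: dominated by P5 (dock doors 38≥24, floor area 73≥46, highway distance 3≤13, lease 181≤573).
P3: dominated by P5 (dock doors 38≥25, floor area 73≥53, highway distance 3≤26, lease 181≤529).
P4: not dominated (best lease).
P5: not dominated (best dock doors).
P6: dominated by P5 (dock doors 38≥13, floor area 73≥62, highway distance 3≤6, lease 181≤569).
P7: dominated by P4 (dock doors 6≥5, floor area 104≥99, highway distance 14≤20, lease 132≤489).
P8: not dominated.
P9: dominated by P1 (dock doors 10≥10, floor area 76≥40, highway distance 8≤31, lease 509≤593).
P10: not dominated (best floor area).
P11: dominated by P5 (dock doors 38≥13, floor area 73≥58, highway distance 3≤30, lease 181≤259).
P12: not dominated.

P1, P4, P5, P8, P10, P12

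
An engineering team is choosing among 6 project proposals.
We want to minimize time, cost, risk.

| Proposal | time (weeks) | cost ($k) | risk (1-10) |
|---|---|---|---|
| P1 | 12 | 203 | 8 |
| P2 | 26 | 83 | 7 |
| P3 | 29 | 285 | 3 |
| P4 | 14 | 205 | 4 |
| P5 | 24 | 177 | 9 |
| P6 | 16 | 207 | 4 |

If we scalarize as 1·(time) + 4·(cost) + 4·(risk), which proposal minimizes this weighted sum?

P2

P1: 1·12 + 4·203 + 4·8 = 856
P2: 1·26 + 4·83 + 4·7 = 386
P3: 1·29 + 4·285 + 4·3 = 1181
P4: 1·14 + 4·205 + 4·4 = 850
P5: 1·24 + 4·177 + 4·9 = 768
P6: 1·16 + 4·207 + 4·4 = 860
Lowest: P2 at 386.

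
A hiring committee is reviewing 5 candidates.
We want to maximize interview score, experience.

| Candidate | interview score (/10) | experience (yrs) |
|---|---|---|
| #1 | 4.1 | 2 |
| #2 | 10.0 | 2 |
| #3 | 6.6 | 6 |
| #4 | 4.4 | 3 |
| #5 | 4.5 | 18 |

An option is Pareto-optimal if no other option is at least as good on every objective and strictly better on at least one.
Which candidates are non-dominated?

#2, #3, #5

#1: dominated by #2 (interview score 10.0≥4.1, experience 2≥2).
#2: not dominated (best interview score).
#3: not dominated.
#4: dominated by #3 (interview score 6.6≥4.4, experience 6≥3).
#5: not dominated (best experience).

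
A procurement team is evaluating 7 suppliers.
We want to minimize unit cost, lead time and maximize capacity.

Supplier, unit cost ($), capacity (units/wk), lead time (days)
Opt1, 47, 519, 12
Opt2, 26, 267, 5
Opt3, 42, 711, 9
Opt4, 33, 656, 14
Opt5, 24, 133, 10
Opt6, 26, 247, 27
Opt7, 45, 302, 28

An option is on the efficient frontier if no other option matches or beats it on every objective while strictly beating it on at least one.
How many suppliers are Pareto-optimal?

4

Opt1: dominated by Opt3 (unit cost 42≤47, capacity 711≥519, lead time 9≤12).
Opt2: not dominated (best lead time).
Opt3: not dominated (best capacity).
Opt4: not dominated.
Opt5: not dominated (best unit cost).
Opt6: dominated by Opt2 (unit cost 26≤26, capacity 267≥247, lead time 5≤27).
Opt7: dominated by Opt3 (unit cost 42≤45, capacity 711≥302, lead time 9≤28).
Pareto-optimal: Opt2, Opt3, Opt4, Opt5 → 4.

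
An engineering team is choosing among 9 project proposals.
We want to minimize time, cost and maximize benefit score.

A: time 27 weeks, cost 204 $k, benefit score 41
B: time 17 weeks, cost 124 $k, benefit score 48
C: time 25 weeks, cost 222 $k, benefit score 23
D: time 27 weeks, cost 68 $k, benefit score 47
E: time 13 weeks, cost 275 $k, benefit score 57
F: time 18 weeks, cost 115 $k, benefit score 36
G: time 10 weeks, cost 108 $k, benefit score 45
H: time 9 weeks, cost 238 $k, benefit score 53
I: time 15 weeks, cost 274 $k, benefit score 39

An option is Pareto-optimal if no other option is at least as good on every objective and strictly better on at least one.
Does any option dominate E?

A: worse on time (27 vs 13).
B: worse on time (17 vs 13).
C: worse on time (25 vs 13).
D: worse on time (27 vs 13).
F: worse on time (18 vs 13).
G: worse on benefit score (45 vs 57).
H: worse on benefit score (53 vs 57).
I: worse on time (15 vs 13).
No option is at least as good as E on every objective and strictly better on one.

No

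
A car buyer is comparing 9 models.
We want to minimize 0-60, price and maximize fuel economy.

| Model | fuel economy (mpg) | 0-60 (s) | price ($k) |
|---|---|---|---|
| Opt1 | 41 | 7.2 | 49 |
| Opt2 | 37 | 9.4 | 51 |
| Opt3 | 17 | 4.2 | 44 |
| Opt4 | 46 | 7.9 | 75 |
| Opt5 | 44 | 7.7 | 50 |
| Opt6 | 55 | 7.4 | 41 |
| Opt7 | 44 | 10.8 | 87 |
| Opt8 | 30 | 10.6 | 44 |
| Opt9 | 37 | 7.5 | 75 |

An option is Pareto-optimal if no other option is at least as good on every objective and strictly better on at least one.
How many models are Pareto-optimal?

Opt1: not dominated.
Opt2: dominated by Opt1 (fuel economy 41≥37, 0-60 7.2≤9.4, price 49≤51).
Opt3: not dominated (best 0-60).
Opt4: dominated by Opt6 (fuel economy 55≥46, 0-60 7.4≤7.9, price 41≤75).
Opt5: dominated by Opt6 (fuel economy 55≥44, 0-60 7.4≤7.7, price 41≤50).
Opt6: not dominated (best fuel economy).
Opt7: dominated by Opt4 (fuel economy 46≥44, 0-60 7.9≤10.8, price 75≤87).
Opt8: dominated by Opt6 (fuel economy 55≥30, 0-60 7.4≤10.6, price 41≤44).
Opt9: dominated by Opt1 (fuel economy 41≥37, 0-60 7.2≤7.5, price 49≤75).
Pareto-optimal: Opt1, Opt3, Opt6 → 3.

3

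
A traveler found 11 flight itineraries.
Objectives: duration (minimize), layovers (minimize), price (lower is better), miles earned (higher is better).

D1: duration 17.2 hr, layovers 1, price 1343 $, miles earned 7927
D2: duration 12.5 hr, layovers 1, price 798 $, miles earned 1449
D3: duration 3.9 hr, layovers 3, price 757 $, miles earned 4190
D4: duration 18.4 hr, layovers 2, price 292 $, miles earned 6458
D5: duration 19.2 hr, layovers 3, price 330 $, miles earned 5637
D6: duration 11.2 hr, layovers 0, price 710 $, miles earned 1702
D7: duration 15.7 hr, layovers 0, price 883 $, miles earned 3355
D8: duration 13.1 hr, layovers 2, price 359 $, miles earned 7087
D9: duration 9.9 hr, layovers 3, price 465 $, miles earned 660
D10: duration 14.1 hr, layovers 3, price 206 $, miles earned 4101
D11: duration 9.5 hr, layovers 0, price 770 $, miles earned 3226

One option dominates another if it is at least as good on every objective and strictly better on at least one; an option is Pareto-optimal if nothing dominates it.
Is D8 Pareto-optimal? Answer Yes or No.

D1: worse on duration (17.2 vs 13.1).
D2: worse on price (798 vs 359).
D3: worse on layovers (3 vs 2).
D4: worse on duration (18.4 vs 13.1).
D5: worse on duration (19.2 vs 13.1).
D6: worse on price (710 vs 359).
D7: worse on duration (15.7 vs 13.1).
D9: worse on layovers (3 vs 2).
D10: worse on duration (14.1 vs 13.1).
D11: worse on price (770 vs 359).
No option is at least as good as D8 on every objective and strictly better on one.

Yes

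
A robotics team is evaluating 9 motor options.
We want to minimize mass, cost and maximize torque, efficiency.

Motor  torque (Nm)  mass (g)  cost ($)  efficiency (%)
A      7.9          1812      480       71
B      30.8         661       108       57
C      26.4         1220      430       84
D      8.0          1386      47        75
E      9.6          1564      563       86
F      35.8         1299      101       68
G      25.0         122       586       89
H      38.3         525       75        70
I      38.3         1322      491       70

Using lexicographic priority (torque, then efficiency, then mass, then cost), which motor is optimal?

H

First maximize torque: best is 38.3, kept {H, I}.
Then maximize efficiency: best is 70, kept {H, I}.
Then minimize mass: best is 525, kept {H}.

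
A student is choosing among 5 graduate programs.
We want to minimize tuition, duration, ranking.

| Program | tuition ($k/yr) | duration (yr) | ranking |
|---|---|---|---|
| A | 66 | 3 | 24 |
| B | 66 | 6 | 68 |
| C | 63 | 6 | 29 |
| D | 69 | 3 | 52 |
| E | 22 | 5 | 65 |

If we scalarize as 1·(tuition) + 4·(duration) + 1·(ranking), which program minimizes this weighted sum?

A

A: 1·66 + 4·3 + 1·24 = 102
B: 1·66 + 4·6 + 1·68 = 158
C: 1·63 + 4·6 + 1·29 = 116
D: 1·69 + 4·3 + 1·52 = 133
E: 1·22 + 4·5 + 1·65 = 107
Lowest: A at 102.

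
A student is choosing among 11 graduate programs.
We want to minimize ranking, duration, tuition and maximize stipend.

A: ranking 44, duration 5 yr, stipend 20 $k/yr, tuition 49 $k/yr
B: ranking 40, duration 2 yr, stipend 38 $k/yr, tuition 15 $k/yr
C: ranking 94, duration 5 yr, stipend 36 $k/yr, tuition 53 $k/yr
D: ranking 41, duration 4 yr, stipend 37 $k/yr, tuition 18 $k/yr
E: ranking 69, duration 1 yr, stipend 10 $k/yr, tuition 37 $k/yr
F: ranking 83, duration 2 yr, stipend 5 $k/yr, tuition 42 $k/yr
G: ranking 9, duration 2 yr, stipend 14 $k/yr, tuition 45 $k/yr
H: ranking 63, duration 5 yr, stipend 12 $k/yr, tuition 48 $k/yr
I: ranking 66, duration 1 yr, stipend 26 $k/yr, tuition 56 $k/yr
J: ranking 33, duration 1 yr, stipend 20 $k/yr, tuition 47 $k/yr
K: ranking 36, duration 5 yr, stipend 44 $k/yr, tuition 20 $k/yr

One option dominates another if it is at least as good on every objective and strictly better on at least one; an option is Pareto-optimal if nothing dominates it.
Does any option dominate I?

No

A: worse on duration (5 vs 1).
B: worse on duration (2 vs 1).
C: worse on ranking (94 vs 66).
D: worse on duration (4 vs 1).
E: worse on ranking (69 vs 66).
F: worse on ranking (83 vs 66).
G: worse on duration (2 vs 1).
H: worse on duration (5 vs 1).
J: worse on stipend (20 vs 26).
K: worse on duration (5 vs 1).
No option is at least as good as I on every objective and strictly better on one.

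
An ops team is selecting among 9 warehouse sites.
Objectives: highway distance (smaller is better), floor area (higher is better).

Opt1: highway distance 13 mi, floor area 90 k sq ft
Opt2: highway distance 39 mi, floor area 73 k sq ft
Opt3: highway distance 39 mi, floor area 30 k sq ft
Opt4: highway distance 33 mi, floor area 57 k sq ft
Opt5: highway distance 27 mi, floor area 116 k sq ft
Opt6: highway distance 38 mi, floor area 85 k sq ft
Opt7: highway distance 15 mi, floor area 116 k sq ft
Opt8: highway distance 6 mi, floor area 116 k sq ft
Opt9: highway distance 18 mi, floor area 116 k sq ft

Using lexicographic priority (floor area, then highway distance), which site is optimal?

Opt8

First maximize floor area: best is 116, kept {Opt5, Opt7, Opt8, Opt9}.
Then minimize highway distance: best is 6, kept {Opt8}.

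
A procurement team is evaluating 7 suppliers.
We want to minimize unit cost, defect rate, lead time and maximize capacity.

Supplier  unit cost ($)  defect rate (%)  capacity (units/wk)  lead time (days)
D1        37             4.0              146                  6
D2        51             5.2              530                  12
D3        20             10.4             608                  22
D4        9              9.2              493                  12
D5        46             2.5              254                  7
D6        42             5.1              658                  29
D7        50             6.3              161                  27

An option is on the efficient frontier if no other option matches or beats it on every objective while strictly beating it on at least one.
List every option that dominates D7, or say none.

D5: unit cost 46≤50, defect rate 2.5≤6.3, capacity 254≥161, lead time 7≤27 — dominates D7.
Others (D1, D2, D3, D4, D6) are each worse than D7 on at least one objective.

D5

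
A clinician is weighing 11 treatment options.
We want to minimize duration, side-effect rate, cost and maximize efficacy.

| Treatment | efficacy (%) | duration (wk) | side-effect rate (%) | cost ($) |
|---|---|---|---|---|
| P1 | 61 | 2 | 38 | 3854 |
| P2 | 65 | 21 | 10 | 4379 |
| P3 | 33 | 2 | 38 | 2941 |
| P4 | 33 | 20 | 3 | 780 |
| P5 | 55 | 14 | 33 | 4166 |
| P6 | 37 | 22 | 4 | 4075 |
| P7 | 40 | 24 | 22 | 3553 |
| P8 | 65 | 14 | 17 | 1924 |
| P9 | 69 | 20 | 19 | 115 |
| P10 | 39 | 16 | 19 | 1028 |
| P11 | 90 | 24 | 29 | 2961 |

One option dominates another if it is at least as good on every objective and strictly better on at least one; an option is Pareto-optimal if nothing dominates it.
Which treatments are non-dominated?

P1, P2, P3, P4, P6, P8, P9, P10, P11

P1: not dominated.
P2: not dominated.
P3: not dominated.
P4: not dominated (best side-effect rate).
P5: dominated by P8 (efficacy 65≥55, duration 14≤14, side-effect rate 17≤33, cost 1924≤4166).
P6: not dominated.
P7: dominated by P8 (efficacy 65≥40, duration 14≤24, side-effect rate 17≤22, cost 1924≤3553).
P8: not dominated.
P9: not dominated (best cost).
P10: not dominated.
P11: not dominated (best efficacy).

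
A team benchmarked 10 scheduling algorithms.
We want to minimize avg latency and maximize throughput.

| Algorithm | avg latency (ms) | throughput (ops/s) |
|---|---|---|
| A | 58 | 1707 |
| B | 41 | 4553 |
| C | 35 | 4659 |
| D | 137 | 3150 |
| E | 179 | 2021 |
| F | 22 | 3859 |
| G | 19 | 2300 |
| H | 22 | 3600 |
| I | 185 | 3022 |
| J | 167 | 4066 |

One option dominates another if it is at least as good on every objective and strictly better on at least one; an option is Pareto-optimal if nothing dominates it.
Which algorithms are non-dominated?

C, F, G

A: dominated by B (avg latency 41≤58, throughput 4553≥1707).
B: dominated by C (avg latency 35≤41, throughput 4659≥4553).
C: not dominated (best throughput).
D: dominated by B (avg latency 41≤137, throughput 4553≥3150).
E: dominated by B (avg latency 41≤179, throughput 4553≥2021).
F: not dominated.
G: not dominated (best avg latency).
H: dominated by F (avg latency 22≤22, throughput 3859≥3600).
I: dominated by B (avg latency 41≤185, throughput 4553≥3022).
J: dominated by B (avg latency 41≤167, throughput 4553≥4066).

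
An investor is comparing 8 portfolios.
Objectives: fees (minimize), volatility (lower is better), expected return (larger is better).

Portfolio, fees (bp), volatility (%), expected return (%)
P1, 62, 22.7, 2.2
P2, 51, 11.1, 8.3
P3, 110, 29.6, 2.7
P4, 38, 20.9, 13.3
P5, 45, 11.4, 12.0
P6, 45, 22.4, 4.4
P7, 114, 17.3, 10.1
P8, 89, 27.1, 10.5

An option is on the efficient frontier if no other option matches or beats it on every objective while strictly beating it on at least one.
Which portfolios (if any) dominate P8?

P4, P5

P4: fees 38≤89, volatility 20.9≤27.1, expected return 13.3≥10.5 — dominates P8.
P5: fees 45≤89, volatility 11.4≤27.1, expected return 12.0≥10.5 — dominates P8.
Others (P1, P2, P3, P6, P7) are each worse than P8 on at least one objective.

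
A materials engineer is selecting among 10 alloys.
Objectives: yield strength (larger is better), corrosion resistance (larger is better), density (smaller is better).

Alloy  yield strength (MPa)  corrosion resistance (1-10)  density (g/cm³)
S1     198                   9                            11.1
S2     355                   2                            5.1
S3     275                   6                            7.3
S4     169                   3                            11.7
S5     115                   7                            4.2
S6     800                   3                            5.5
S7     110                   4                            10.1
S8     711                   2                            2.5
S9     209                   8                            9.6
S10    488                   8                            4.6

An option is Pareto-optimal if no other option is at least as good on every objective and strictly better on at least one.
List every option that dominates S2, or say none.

S8, S10

S8: yield strength 711≥355, corrosion resistance 2≥2, density 2.5≤5.1 — dominates S2.
S10: yield strength 488≥355, corrosion resistance 8≥2, density 4.6≤5.1 — dominates S2.
Others (S1, S3, S4, S5, S6, S7, S9) are each worse than S2 on at least one objective.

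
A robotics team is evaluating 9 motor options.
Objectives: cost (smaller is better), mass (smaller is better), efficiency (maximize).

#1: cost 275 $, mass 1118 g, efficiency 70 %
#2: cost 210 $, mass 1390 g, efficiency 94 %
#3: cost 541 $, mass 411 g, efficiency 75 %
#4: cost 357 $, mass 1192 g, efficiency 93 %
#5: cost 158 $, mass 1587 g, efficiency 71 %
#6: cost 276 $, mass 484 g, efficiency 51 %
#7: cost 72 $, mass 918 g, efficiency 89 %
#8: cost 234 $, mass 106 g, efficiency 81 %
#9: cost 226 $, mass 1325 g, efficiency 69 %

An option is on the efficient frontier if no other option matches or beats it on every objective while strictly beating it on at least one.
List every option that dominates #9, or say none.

#7

#7: cost 72≤226, mass 918≤1325, efficiency 89≥69 — dominates #9.
Others (#1, #2, #3, #4, #5, #6, #8) are each worse than #9 on at least one objective.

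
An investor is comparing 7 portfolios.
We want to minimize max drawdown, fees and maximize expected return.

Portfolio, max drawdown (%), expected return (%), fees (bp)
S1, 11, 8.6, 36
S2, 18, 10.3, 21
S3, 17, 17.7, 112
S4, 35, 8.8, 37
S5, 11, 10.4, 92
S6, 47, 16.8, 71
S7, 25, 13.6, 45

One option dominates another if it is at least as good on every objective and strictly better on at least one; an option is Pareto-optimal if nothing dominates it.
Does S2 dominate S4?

S2 vs S4: max drawdown 18≤35, expected return 10.3≥8.8, fees 21≤37 — S2 is at least as good on every objective with at least one strict improvement.

Yes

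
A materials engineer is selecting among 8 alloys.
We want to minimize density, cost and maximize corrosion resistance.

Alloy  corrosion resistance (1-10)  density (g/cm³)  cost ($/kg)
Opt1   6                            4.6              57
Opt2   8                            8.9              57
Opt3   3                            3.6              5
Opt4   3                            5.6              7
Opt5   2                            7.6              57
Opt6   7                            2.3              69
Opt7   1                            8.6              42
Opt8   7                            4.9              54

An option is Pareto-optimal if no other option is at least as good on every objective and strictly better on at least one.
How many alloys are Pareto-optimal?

5

Opt1: not dominated.
Opt2: not dominated (best corrosion resistance).
Opt3: not dominated (best cost).
Opt4: dominated by Opt3 (corrosion resistance 3≥3, density 3.6≤5.6, cost 5≤7).
Opt5: dominated by Opt1 (corrosion resistance 6≥2, density 4.6≤7.6, cost 57≤57).
Opt6: not dominated (best density).
Opt7: dominated by Opt3 (corrosion resistance 3≥1, density 3.6≤8.6, cost 5≤42).
Opt8: not dominated.
Pareto-optimal: Opt1, Opt2, Opt3, Opt6, Opt8 → 5.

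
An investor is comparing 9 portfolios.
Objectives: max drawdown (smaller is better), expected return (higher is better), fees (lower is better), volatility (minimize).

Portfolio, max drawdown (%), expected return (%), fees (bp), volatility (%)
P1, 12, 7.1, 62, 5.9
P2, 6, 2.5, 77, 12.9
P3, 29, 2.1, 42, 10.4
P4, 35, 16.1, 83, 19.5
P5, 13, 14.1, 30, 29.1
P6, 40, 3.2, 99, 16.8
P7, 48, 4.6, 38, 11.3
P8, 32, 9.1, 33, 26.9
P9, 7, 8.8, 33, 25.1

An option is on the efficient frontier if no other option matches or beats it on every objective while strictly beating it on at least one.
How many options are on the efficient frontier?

P1: not dominated (best volatility).
P2: not dominated (best max drawdown).
P3: not dominated.
P4: not dominated (best expected return).
P5: not dominated (best fees).
P6: dominated by P1 (max drawdown 12≤40, expected return 7.1≥3.2, fees 62≤99, volatility 5.9≤16.8).
P7: not dominated.
P8: not dominated.
P9: not dominated.
Pareto-optimal: P1, P2, P3, P4, P5, P7, P8, P9 → 8.

8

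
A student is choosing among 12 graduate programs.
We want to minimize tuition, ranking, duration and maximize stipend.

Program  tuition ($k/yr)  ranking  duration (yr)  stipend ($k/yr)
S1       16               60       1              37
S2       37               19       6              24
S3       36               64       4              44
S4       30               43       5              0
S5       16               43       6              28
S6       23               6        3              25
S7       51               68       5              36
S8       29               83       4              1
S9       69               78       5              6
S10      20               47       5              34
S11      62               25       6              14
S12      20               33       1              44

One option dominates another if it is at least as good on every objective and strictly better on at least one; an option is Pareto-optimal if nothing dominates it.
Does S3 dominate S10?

S3 vs S10: S3 is worse on tuition (36 vs 20), so it does not dominate S10.

No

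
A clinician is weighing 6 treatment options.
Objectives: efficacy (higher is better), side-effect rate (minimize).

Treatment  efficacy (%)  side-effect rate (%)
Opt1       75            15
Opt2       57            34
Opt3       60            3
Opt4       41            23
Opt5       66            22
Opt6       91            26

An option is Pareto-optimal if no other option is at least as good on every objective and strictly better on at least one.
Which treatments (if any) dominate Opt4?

Opt1, Opt3, Opt5

Opt1: efficacy 75≥41, side-effect rate 15≤23 — dominates Opt4.
Opt3: efficacy 60≥41, side-effect rate 3≤23 — dominates Opt4.
Opt5: efficacy 66≥41, side-effect rate 22≤23 — dominates Opt4.
Others (Opt2, Opt6) are each worse than Opt4 on at least one objective.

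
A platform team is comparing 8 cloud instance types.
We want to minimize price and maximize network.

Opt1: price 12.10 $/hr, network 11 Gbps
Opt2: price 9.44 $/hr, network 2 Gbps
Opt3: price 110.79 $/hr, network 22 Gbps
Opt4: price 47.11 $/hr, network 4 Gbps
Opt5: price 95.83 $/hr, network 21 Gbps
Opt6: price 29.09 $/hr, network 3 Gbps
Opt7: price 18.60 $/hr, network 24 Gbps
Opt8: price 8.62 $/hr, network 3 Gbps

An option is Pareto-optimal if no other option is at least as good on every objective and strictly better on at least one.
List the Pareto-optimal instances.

Opt1, Opt7, Opt8

Opt1: not dominated.
Opt2: dominated by Opt8 (price 8.62≤9.44, network 3≥2).
Opt3: dominated by Opt7 (price 18.60≤110.79, network 24≥22).
Opt4: dominated by Opt1 (price 12.10≤47.11, network 11≥4).
Opt5: dominated by Opt7 (price 18.60≤95.83, network 24≥21).
Opt6: dominated by Opt1 (price 12.10≤29.09, network 11≥3).
Opt7: not dominated (best network).
Opt8: not dominated (best price).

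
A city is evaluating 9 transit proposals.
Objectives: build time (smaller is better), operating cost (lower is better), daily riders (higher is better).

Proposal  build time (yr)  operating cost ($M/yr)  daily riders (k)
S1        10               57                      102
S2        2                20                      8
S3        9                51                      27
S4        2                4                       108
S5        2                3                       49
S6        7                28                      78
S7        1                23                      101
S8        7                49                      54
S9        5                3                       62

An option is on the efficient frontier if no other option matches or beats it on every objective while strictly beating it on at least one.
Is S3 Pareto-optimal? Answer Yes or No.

No

S4 vs S3: build time 2≤9, operating cost 4≤51, daily riders 108≥27 — S4 is at least as good on every objective and strictly better on at least one, so S4 dominates S3.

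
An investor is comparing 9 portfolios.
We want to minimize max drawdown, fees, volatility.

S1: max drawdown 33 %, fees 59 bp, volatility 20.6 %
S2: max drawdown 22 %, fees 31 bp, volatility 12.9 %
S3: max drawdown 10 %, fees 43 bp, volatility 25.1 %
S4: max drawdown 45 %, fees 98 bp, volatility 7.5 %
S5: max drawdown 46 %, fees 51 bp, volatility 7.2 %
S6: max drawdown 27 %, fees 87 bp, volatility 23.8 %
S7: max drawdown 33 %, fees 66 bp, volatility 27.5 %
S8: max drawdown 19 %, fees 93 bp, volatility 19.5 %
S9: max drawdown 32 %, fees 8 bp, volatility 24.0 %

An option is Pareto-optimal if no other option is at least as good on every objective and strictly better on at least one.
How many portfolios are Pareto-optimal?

S1: dominated by S2 (max drawdown 22≤33, fees 31≤59, volatility 12.9≤20.6).
S2: not dominated.
S3: not dominated (best max drawdown).
S4: not dominated.
S5: not dominated (best volatility).
S6: dominated by S2 (max drawdown 22≤27, fees 31≤87, volatility 12.9≤23.8).
S7: dominated by S1 (max drawdown 33≤33, fees 59≤66, volatility 20.6≤27.5).
S8: not dominated.
S9: not dominated (best fees).
Pareto-optimal: S2, S3, S4, S5, S8, S9 → 6.

6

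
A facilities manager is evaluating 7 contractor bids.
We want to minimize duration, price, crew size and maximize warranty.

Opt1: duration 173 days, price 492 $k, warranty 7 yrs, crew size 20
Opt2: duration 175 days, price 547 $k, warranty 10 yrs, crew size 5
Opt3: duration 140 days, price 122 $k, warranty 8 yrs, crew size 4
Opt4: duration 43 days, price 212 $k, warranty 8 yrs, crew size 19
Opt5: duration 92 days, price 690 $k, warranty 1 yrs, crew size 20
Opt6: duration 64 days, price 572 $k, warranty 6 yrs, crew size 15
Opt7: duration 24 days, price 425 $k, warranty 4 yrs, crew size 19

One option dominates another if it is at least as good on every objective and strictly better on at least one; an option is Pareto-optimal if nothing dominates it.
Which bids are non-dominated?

Opt1: dominated by Opt3 (duration 140≤173, price 122≤492, warranty 8≥7, crew size 4≤20).
Opt2: not dominated (best warranty).
Opt3: not dominated (best price).
Opt4: not dominated.
Opt5: dominated by Opt4 (duration 43≤92, price 212≤690, warranty 8≥1, crew size 19≤20).
Opt6: not dominated.
Opt7: not dominated (best duration).

Opt2, Opt3, Opt4, Opt6, Opt7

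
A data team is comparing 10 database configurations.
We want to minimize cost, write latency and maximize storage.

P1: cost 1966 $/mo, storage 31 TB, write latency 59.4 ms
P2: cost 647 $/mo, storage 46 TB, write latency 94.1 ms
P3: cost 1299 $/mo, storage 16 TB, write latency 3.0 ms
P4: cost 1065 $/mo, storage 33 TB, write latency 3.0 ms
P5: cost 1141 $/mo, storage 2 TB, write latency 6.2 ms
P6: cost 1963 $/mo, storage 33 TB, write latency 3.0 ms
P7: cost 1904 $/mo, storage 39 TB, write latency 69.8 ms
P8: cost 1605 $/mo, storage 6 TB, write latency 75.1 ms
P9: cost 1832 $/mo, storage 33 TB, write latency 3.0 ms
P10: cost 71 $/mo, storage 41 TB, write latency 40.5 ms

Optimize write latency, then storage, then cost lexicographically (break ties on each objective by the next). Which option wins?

First minimize write latency: best is 3.0, kept {P3, P4, P6, P9}.
Then maximize storage: best is 33, kept {P4, P6, P9}.
Then minimize cost: best is 1065, kept {P4}.

P4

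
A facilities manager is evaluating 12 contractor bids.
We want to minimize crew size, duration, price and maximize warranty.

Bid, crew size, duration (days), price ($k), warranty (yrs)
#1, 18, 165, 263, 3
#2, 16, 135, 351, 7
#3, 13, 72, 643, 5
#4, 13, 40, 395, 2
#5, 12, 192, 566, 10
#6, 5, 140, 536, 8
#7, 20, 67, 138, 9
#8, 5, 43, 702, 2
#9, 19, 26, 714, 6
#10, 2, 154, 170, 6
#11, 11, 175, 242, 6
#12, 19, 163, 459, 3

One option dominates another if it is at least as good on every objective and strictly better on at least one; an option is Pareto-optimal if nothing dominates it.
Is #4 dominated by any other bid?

No

#1: worse on crew size (18 vs 13).
#2: worse on crew size (16 vs 13).
#3: worse on duration (72 vs 40).
#5: worse on duration (192 vs 40).
#6: worse on duration (140 vs 40).
#7: worse on crew size (20 vs 13).
#8: worse on duration (43 vs 40).
#9: worse on crew size (19 vs 13).
#10: worse on duration (154 vs 40).
#11: worse on duration (175 vs 40).
#12: worse on crew size (19 vs 13).
No option is at least as good as #4 on every objective and strictly better on one.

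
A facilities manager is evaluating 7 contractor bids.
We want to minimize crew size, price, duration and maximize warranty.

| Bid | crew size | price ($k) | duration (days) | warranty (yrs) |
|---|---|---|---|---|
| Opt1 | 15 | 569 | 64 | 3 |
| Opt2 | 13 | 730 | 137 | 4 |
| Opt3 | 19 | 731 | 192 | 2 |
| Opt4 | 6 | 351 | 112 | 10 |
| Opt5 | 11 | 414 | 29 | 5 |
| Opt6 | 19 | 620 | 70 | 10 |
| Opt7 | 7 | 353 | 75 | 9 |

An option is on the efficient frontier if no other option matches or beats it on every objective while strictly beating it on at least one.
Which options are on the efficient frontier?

Opt1: dominated by Opt5 (crew size 11≤15, price 414≤569, duration 29≤64, warranty 5≥3).
Opt2: dominated by Opt4 (crew size 6≤13, price 351≤730, duration 112≤137, warranty 10≥4).
Opt3: dominated by Opt1 (crew size 15≤19, price 569≤731, duration 64≤192, warranty 3≥2).
Opt4: not dominated (best crew size).
Opt5: not dominated (best duration).
Opt6: not dominated.
Opt7: not dominated.

Opt4, Opt5, Opt6, Opt7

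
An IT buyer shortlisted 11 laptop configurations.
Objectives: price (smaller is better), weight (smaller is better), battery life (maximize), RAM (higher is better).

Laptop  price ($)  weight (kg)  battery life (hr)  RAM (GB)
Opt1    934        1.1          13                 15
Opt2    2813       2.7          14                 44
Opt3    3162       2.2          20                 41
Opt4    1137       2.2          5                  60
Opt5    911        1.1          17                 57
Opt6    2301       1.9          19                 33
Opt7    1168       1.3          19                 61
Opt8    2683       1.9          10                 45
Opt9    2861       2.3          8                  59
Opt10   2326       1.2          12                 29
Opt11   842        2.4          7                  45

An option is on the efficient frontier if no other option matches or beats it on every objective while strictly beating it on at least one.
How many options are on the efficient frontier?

5

Opt1: dominated by Opt5 (price 911≤934, weight 1.1≤1.1, battery life 17≥13, RAM 57≥15).
Opt2: dominated by Opt5 (price 911≤2813, weight 1.1≤2.7, battery life 17≥14, RAM 57≥44).
Opt3: not dominated (best battery life).
Opt4: not dominated.
Opt5: not dominated.
Opt6: dominated by Opt7 (price 1168≤2301, weight 1.3≤1.9, battery life 19≥19, RAM 61≥33).
Opt7: not dominated (best RAM).
Opt8: dominated by Opt5 (price 911≤2683, weight 1.1≤1.9, battery life 17≥10, RAM 57≥45).
Opt9: dominated by Opt7 (price 1168≤2861, weight 1.3≤2.3, battery life 19≥8, RAM 61≥59).
Opt10: dominated by Opt5 (price 911≤2326, weight 1.1≤1.2, battery life 17≥12, RAM 57≥29).
Opt11: not dominated (best price).
Pareto-optimal: Opt3, Opt4, Opt5, Opt7, Opt11 → 5.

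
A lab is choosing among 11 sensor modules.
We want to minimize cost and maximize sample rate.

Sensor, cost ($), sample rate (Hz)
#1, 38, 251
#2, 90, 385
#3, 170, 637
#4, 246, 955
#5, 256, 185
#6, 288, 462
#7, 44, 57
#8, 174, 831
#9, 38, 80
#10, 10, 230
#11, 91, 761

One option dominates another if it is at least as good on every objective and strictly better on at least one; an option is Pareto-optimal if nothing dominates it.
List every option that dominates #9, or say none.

#1: cost 38≤38, sample rate 251≥80 — dominates #9.
#10: cost 10≤38, sample rate 230≥80 — dominates #9.
Others (#2, #3, #4, #5, #6, #7, #8, #11) are each worse than #9 on at least one objective.

#1, #10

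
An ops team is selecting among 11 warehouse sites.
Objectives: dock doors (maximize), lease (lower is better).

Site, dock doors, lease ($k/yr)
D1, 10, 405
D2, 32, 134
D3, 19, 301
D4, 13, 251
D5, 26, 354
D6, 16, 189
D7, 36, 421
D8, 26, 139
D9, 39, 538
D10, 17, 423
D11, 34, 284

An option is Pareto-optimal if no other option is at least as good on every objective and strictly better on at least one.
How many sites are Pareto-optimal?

4

D1: dominated by D2 (dock doors 32≥10, lease 134≤405).
D2: not dominated (best lease).
D3: dominated by D2 (dock doors 32≥19, lease 134≤301).
D4: dominated by D2 (dock doors 32≥13, lease 134≤251).
D5: dominated by D2 (dock doors 32≥26, lease 134≤354).
D6: dominated by D2 (dock doors 32≥16, lease 134≤189).
D7: not dominated.
D8: dominated by D2 (dock doors 32≥26, lease 134≤139).
D9: not dominated (best dock doors).
D10: dominated by D2 (dock doors 32≥17, lease 134≤423).
D11: not dominated.
Pareto-optimal: D2, D7, D9, D11 → 4.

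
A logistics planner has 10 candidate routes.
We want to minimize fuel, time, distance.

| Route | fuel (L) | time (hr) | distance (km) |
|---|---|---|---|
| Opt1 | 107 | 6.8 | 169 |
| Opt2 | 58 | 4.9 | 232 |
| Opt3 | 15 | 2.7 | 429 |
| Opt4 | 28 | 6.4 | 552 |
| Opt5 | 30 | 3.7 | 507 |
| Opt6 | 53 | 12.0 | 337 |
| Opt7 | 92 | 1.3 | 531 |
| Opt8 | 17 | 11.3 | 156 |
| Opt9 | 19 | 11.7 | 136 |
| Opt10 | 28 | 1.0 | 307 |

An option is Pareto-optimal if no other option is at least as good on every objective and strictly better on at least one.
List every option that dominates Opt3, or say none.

Opt1: worse on fuel (107 vs 15).
Opt2: worse on fuel (58 vs 15).
Opt4: worse on fuel (28 vs 15).
Opt5: worse on fuel (30 vs 15).
Opt6: worse on fuel (53 vs 15).
Opt7: worse on fuel (92 vs 15).
Opt8: worse on fuel (17 vs 15).
Opt9: worse on fuel (19 vs 15).
Opt10: worse on fuel (28 vs 15).
No option dominates Opt3.

none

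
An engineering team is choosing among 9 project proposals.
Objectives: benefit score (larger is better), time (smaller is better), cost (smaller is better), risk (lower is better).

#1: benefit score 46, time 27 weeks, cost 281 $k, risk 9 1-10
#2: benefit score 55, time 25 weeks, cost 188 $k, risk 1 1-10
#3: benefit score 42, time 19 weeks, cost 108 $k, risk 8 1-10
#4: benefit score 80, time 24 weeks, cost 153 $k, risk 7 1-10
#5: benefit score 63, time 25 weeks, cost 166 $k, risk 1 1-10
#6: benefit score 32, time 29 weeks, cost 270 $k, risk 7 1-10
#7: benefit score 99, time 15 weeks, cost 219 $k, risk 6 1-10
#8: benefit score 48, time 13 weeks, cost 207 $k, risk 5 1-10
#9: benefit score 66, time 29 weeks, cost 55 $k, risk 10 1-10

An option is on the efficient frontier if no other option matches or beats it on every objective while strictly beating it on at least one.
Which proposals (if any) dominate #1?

#2, #4, #5, #7, #8

#2: benefit score 55≥46, time 25≤27, cost 188≤281, risk 1≤9 — dominates #1.
#4: benefit score 80≥46, time 24≤27, cost 153≤281, risk 7≤9 — dominates #1.
#5: benefit score 63≥46, time 25≤27, cost 166≤281, risk 1≤9 — dominates #1.
#7: benefit score 99≥46, time 15≤27, cost 219≤281, risk 6≤9 — dominates #1.
#8: benefit score 48≥46, time 13≤27, cost 207≤281, risk 5≤9 — dominates #1.
Others (#3, #6, #9) are each worse than #1 on at least one objective.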